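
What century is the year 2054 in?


Century = (year - 1) // 100 + 1
= (2054 - 1) // 100 + 1
= 2053 // 100 + 1
= 20 + 1

21st century


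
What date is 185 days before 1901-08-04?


Start: 1901-08-04, subtract 185 days
Back 4 days from August 4 reaches July 31, 1901 -> 181 left
July 1901 has 31 days -> back to June 30, 1901 -> 150 left
June 1901 has 30 days -> back to May 31, 1901 -> 120 left
May 1901 has 31 days -> back to April 30, 1901 -> 89 left
April 1901 has 30 days -> back to March 31, 1901 -> 59 left
March 1901 has 31 days -> back to February 28, 1901 -> 28 left
February 1901 has 28 days -> back to January 31, 1901 -> 0 left
January 1901: 31 - 0 = 31 -> lands on January 31

Result: 1901-01-31


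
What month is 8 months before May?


May is month 5
5 - 8 = -3; wrap: -3 + 12 = 9

September


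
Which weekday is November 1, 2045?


Target: November 1, 2045
Anchor: Jan 1, 2045. With p = 2045 - 1 = 2044: (p + p//4 - p//100 + p//400) mod 7 = (2044 + 511 - 20 + 5) mod 7 = 2540 mod 7 = 6 -> Sunday (Mon=0 ... Sun=6)
Days before November (Jan-Oct): 304 days
Weekday index = (6 + 304) mod 7 = 2

Wednesday


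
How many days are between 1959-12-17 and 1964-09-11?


From 1959-12-17 to 1964-09-11
1959-12-17: days before December = 31 + 28 + 31 + 30 + 31 + 30 + 31 + 31 + 30 + 31 + 30 = 334 (1959 is not a leap year); day of year = 334 + 17 = 351
1964-09-11: days before September = 31 + 29 + 31 + 30 + 31 + 30 + 31 + 31 = 244 (1964 is a leap year); day of year = 244 + 11 = 255
Rest of 1959: 365 - 351 = 14
Full years 1960 (366), 1961 (365), 1962 (365), 1963 (365): 1461
Total = 14 + 1461 + 255 = 1730

1730 days


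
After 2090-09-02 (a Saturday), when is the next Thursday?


Current: Saturday
Target: Thursday
Days ahead: 5

Next Thursday: 2090-09-07


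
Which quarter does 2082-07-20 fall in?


Month: July (month 7)
Q1: Jan-Mar, Q2: Apr-Jun, Q3: Jul-Sep, Q4: Oct-Dec

Q3


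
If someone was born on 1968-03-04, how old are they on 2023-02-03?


Birth: 1968-03-04
Reference: 2023-02-03
Year difference: 2023 - 1968 = 55
Birthday not yet reached in 2023, subtract 1

54 years old


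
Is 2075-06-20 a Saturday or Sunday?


Anchor: Jan 1, 2075. With p = 2075 - 1 = 2074: (p + p//4 - p//100 + p//400) mod 7 = (2074 + 518 - 20 + 5) mod 7 = 2577 mod 7 = 1 -> Tuesday (Mon=0 ... Sun=6)
Day of year: 171; offset = 170
Weekday index = (1 + 170) mod 7 = 3 -> Thursday
Weekend days: Saturday, Sunday

No


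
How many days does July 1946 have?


July 1946

31 days


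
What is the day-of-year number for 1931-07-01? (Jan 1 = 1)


Date: July 1, 1931
Days in months 1 through 6: 181
Plus 1 days in July

Day of year: 182


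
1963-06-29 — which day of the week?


Date: June 29, 1963
Anchor: Jan 1, 1963. With p = 1963 - 1 = 1962: (p + p//4 - p//100 + p//400) mod 7 = (1962 + 490 - 19 + 4) mod 7 = 2437 mod 7 = 1 -> Tuesday (Mon=0 ... Sun=6)
Days before June (Jan-May): 151; offset = 151 + 29 - 1 = 179
Weekday index = (1 + 179) mod 7 = 5

Day of the week: Saturday


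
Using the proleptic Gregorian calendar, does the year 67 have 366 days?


Gregorian leap year rule: divisible by 4, but not by 100, unless also by 400.
67 is not divisible by 4 -> not a leap year

No


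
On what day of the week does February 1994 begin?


Target: February 1, 1994
Anchor: Jan 1, 1994. With p = 1994 - 1 = 1993: (p + p//4 - p//100 + p//400) mod 7 = (1993 + 498 - 19 + 4) mod 7 = 2476 mod 7 = 5 -> Saturday (Mon=0 ... Sun=6)
Days before February (Jan): 31 days
Weekday index = (5 + 31) mod 7 = 1

Tuesday


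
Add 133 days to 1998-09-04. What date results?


Start: 1998-09-04, add 133 days
September 1998 has 30 days: 30 - 4 = 26 days to September 30 -> 107 left
October 1998 has 31 days -> 76 left
November 1998 has 30 days -> 46 left
December 1998 has 31 days -> 15 left
January 1999: 15 <= 31 -> lands on January 15

Result: 1999-01-15


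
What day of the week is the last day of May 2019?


May 2019 has 31 days
Anchor: Jan 1, 2019. With p = 2019 - 1 = 2018: (p + p//4 - p//100 + p//400) mod 7 = (2018 + 504 - 20 + 5) mod 7 = 2507 mod 7 = 1 -> Tuesday (Mon=0 ... Sun=6)
Days before May (Jan-Apr): 120; May 1 index = (1 + 120) mod 7 = 2 -> Wednesday
Last day offset: 31 - 1 = 30 days
Weekday index = (2 + 30) mod 7 = 4

Friday, May 31


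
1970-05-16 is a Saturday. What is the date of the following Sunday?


Current: Saturday
Target: Sunday
Days ahead: 1

Next Sunday: 1970-05-17


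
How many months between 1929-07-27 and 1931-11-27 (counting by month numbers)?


From July 1929 to November 1931
2 years * 12 = 24 months, plus 4 months = 28

28 months


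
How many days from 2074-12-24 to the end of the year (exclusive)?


Day of year: 358 of 365
Remaining = 365 - 358

7 days


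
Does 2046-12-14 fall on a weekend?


Anchor: Jan 1, 2046. With p = 2046 - 1 = 2045: (p + p//4 - p//100 + p//400) mod 7 = (2045 + 511 - 20 + 5) mod 7 = 2541 mod 7 = 0 -> Monday (Mon=0 ... Sun=6)
Day of year: 348; offset = 347
Weekday index = (0 + 347) mod 7 = 4 -> Friday
Weekend days: Saturday, Sunday

No


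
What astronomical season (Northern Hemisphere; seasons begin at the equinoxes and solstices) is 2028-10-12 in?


Date: October 12
Astronomical Autumn (approx.; exact equinox/solstice day varies by year): September 22 to December 20
October 12 falls within the Autumn window

Autumn


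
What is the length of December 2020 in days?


December 2020

31 days


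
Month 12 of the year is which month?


Month 12 of 12

December


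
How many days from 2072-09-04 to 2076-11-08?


From 2072-09-04 to 2076-11-08
2072-09-04: days before September = 31 + 29 + 31 + 30 + 31 + 30 + 31 + 31 = 244 (2072 is a leap year); day of year = 244 + 4 = 248
2076-11-08: days before November = 31 + 29 + 31 + 30 + 31 + 30 + 31 + 31 + 30 + 31 = 305 (2076 is a leap year); day of year = 305 + 8 = 313
Rest of 2072: 366 - 248 = 118
Full years 2073 (365), 2074 (365), 2075 (365): 1095
Total = 118 + 1095 + 313 = 1526

1526 days


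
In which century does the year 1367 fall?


Century = (year - 1) // 100 + 1
= (1367 - 1) // 100 + 1
= 1366 // 100 + 1
= 13 + 1

14th century


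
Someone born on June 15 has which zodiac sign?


Date: June 15
Conventional tropical zodiac dates: Gemini from May 21 onward; Cancer starts June 21
June 15 falls within the Gemini range

Gemini


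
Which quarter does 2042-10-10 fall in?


Month: October (month 10)
Q1: Jan-Mar, Q2: Apr-Jun, Q3: Jul-Sep, Q4: Oct-Dec

Q4


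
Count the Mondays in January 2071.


January 2071 has 31 days
Anchor: Jan 1, 2071. With p = 2071 - 1 = 2070: (p + p//4 - p//100 + p//400) mod 7 = (2070 + 517 - 20 + 5) mod 7 = 2572 mod 7 = 3 -> Thursday (Mon=0 ... Sun=6)
January 1 is the anchor itself -> Thursday
First Monday is January 5
Mondays: 5, 12, 19, 26

4 Mondays


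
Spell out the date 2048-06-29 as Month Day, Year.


ISO 2048-06-29 parses as year=2048, month=06, day=29
Month 6 -> June

June 29, 2048


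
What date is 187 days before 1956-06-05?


Start: 1956-06-05, subtract 187 days
Back 5 days from June 5 reaches May 31, 1956 -> 182 left
May 1956 has 31 days -> back to April 30, 1956 -> 151 left
April 1956 has 30 days -> back to March 31, 1956 -> 121 left
March 1956 has 31 days -> back to February 29, 1956 -> 90 left
February 1956 has 29 days -> back to January 31, 1956 -> 61 left
January 1956 has 31 days -> back to December 31, 1955 -> 30 left
December 1955: 31 - 30 = 1 -> lands on December 1

Result: 1955-12-01


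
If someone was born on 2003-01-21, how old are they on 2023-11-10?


Birth: 2003-01-21
Reference: 2023-11-10
Year difference: 2023 - 2003 = 20

20 years old


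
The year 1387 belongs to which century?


Century = (year - 1) // 100 + 1
= (1387 - 1) // 100 + 1
= 1386 // 100 + 1
= 13 + 1

14th century


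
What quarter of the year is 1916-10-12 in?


Month: October (month 10)
Q1: Jan-Mar, Q2: Apr-Jun, Q3: Jul-Sep, Q4: Oct-Dec

Q4


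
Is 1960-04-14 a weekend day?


Anchor: Jan 1, 1960. With p = 1960 - 1 = 1959: (p + p//4 - p//100 + p//400) mod 7 = (1959 + 489 - 19 + 4) mod 7 = 2433 mod 7 = 4 -> Friday (Mon=0 ... Sun=6)
Day of year: 105; offset = 104
Weekday index = (4 + 104) mod 7 = 3 -> Thursday
Weekend days: Saturday, Sunday

No


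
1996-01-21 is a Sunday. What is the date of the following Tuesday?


Current: Sunday
Target: Tuesday
Days ahead: 2

Next Tuesday: 1996-01-23


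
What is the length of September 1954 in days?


September 1954

30 days


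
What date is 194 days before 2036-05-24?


Start: 2036-05-24, subtract 194 days
Back 24 days from May 24 reaches April 30, 2036 -> 170 left
April 2036 has 30 days -> back to March 31, 2036 -> 140 left
March 2036 has 31 days -> back to February 29, 2036 -> 109 left
February 2036 has 29 days -> back to January 31, 2036 -> 80 left
January 2036 has 31 days -> back to December 31, 2035 -> 49 left
December 2035 has 31 days -> back to November 30, 2035 -> 18 left
November 2035: 30 - 18 = 12 -> lands on November 12

Result: 2035-11-12


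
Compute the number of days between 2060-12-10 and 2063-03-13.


From 2060-12-10 to 2063-03-13
2060-12-10: days before December = 31 + 29 + 31 + 30 + 31 + 30 + 31 + 31 + 30 + 31 + 30 = 335 (2060 is a leap year); day of year = 335 + 10 = 345
2063-03-13: days before March = 31 + 28 = 59 (2063 is not a leap year); day of year = 59 + 13 = 72
Rest of 2060: 366 - 345 = 21
Full years 2061 (365), 2062 (365): 730
Total = 21 + 730 + 72 = 823

823 days


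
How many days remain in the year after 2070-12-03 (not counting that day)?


Day of year: 337 of 365
Remaining = 365 - 337

28 days


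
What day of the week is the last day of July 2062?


July 2062 has 31 days
Anchor: Jan 1, 2062. With p = 2062 - 1 = 2061: (p + p//4 - p//100 + p//400) mod 7 = (2061 + 515 - 20 + 5) mod 7 = 2561 mod 7 = 6 -> Sunday (Mon=0 ... Sun=6)
Days before July (Jan-Jun): 181; July 1 index = (6 + 181) mod 7 = 5 -> Saturday
Last day offset: 31 - 1 = 30 days
Weekday index = (5 + 30) mod 7 = 0

Monday, July 31


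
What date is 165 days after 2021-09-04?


Start: 2021-09-04, add 165 days
September 2021 has 30 days: 30 - 4 = 26 days to September 30 -> 139 left
October 2021 has 31 days -> 108 left
November 2021 has 30 days -> 78 left
December 2021 has 31 days -> 47 left
January 2022 has 31 days -> 16 left
February 2022: 16 <= 28 -> lands on February 16

Result: 2022-02-16


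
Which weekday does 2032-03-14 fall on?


Date: March 14, 2032
Anchor: Jan 1, 2032. With p = 2032 - 1 = 2031: (p + p//4 - p//100 + p//400) mod 7 = (2031 + 507 - 20 + 5) mod 7 = 2523 mod 7 = 3 -> Thursday (Mon=0 ... Sun=6)
Days before March (Jan-Feb): 60; offset = 60 + 14 - 1 = 73
Weekday index = (3 + 73) mod 7 = 6

Day of the week: Sunday


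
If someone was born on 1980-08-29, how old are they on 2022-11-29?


Birth: 1980-08-29
Reference: 2022-11-29
Year difference: 2022 - 1980 = 42

42 years old


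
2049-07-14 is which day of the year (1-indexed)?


Date: July 14, 2049
Days in months 1 through 6: 181
Plus 14 days in July

Day of year: 195


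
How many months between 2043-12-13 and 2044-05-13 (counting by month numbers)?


From December 2043 to May 2044
1 year * 12 = 12 months, minus 7 months = 5

5 months


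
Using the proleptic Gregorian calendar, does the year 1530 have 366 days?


Gregorian leap year rule: divisible by 4, but not by 100, unless also by 400.
1530 is not divisible by 4 -> not a leap year

No


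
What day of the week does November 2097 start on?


Target: November 1, 2097
Anchor: Jan 1, 2097. With p = 2097 - 1 = 2096: (p + p//4 - p//100 + p//400) mod 7 = (2096 + 524 - 20 + 5) mod 7 = 2605 mod 7 = 1 -> Tuesday (Mon=0 ... Sun=6)
Days before November (Jan-Oct): 304 days
Weekday index = (1 + 304) mod 7 = 4

Friday


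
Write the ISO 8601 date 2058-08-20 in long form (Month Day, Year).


ISO 2058-08-20 parses as year=2058, month=08, day=20
Month 8 -> August

August 20, 2058


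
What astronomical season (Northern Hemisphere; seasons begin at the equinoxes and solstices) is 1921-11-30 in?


Date: November 30
Astronomical Autumn (approx.; exact equinox/solstice day varies by year): September 22 to December 20
November 30 falls within the Autumn window

Autumn


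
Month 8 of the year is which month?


Month 8 of 12

August


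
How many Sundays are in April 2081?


April 2081 has 30 days
Anchor: Jan 1, 2081. With p = 2081 - 1 = 2080: (p + p//4 - p//100 + p//400) mod 7 = (2080 + 520 - 20 + 5) mod 7 = 2585 mod 7 = 2 -> Wednesday (Mon=0 ... Sun=6)
Days before April (Jan-Mar): 90; April 1 index = (2 + 90) mod 7 = 1 -> Tuesday
First Sunday is April 6
Sundays: 6, 13, 20, 27

4 Sundays


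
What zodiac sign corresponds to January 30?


Date: January 30
Conventional tropical zodiac dates: Aquarius from January 20 onward; Pisces starts February 19
January 30 falls within the Aquarius range

Aquarius


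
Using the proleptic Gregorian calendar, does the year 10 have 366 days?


Gregorian leap year rule: divisible by 4, but not by 100, unless also by 400.
10 is not divisible by 4 -> not a leap year

No


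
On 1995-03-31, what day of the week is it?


Date: March 31, 1995
Anchor: Jan 1, 1995. With p = 1995 - 1 = 1994: (p + p//4 - p//100 + p//400) mod 7 = (1994 + 498 - 19 + 4) mod 7 = 2477 mod 7 = 6 -> Sunday (Mon=0 ... Sun=6)
Days before March (Jan-Feb): 59; offset = 59 + 31 - 1 = 89
Weekday index = (6 + 89) mod 7 = 4

Day of the week: Friday


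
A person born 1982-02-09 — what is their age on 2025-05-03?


Birth: 1982-02-09
Reference: 2025-05-03
Year difference: 2025 - 1982 = 43

43 years old


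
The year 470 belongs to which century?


Century = (year - 1) // 100 + 1
= (470 - 1) // 100 + 1
= 469 // 100 + 1
= 4 + 1

5th century


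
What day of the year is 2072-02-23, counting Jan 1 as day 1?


Date: February 23, 2072
Days in months 1 through 1: 31
Plus 23 days in February

Day of year: 54


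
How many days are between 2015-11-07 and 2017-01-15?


From 2015-11-07 to 2017-01-15
2015-11-07: days before November = 31 + 28 + 31 + 30 + 31 + 30 + 31 + 31 + 30 + 31 = 304 (2015 is not a leap year); day of year = 304 + 7 = 311
2017-01-15: day of year = 15
Rest of 2015: 365 - 311 = 54
Full years 2016 (366): 366
Total = 54 + 366 + 15 = 435

435 days


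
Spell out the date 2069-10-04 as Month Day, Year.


ISO 2069-10-04 parses as year=2069, month=10, day=04
Month 10 -> October

October 4, 2069


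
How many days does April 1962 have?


April 1962

30 days


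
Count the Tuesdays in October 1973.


October 1973 has 31 days
Anchor: Jan 1, 1973. With p = 1973 - 1 = 1972: (p + p//4 - p//100 + p//400) mod 7 = (1972 + 493 - 19 + 4) mod 7 = 2450 mod 7 = 0 -> Monday (Mon=0 ... Sun=6)
Days before October (Jan-Sep): 273; October 1 index = (0 + 273) mod 7 = 0 -> Monday
First Tuesday is October 2
Tuesdays: 2, 9, 16, 23, 30

5 Tuesdays


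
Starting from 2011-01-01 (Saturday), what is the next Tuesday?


Current: Saturday
Target: Tuesday
Days ahead: 3

Next Tuesday: 2011-01-04


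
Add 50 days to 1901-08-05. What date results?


Start: 1901-08-05, add 50 days
August 1901 has 31 days: 31 - 5 = 26 days to August 31 -> 24 left
September 1901: 24 <= 30 -> lands on September 24

Result: 1901-09-24


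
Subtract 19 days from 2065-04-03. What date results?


Start: 2065-04-03, subtract 19 days
Back 3 days from April 3 reaches March 31, 2065 -> 16 left
March 2065: 31 - 16 = 15 -> lands on March 15

Result: 2065-03-15


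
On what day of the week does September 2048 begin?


Target: September 1, 2048
Anchor: Jan 1, 2048. With p = 2048 - 1 = 2047: (p + p//4 - p//100 + p//400) mod 7 = (2047 + 511 - 20 + 5) mod 7 = 2543 mod 7 = 2 -> Wednesday (Mon=0 ... Sun=6)
Days before September (Jan-Aug): 244 days
Weekday index = (2 + 244) mod 7 = 1

Tuesday


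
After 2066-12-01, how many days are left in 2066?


Day of year: 335 of 365
Remaining = 365 - 335

30 days


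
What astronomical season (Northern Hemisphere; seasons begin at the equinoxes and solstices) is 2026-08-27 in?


Date: August 27
Astronomical Summer (approx.; exact equinox/solstice day varies by year): June 21 to September 21
August 27 falls within the Summer window

Summer


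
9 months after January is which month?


January is month 1
1 + 9 = 10

October


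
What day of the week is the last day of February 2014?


February 2014 has 28 days
Anchor: Jan 1, 2014. With p = 2014 - 1 = 2013: (p + p//4 - p//100 + p//400) mod 7 = (2013 + 503 - 20 + 5) mod 7 = 2501 mod 7 = 2 -> Wednesday (Mon=0 ... Sun=6)
Days before February (Jan): 31; February 1 index = (2 + 31) mod 7 = 5 -> Saturday
Last day offset: 28 - 1 = 27 days
Weekday index = (5 + 27) mod 7 = 4

Friday, February 28


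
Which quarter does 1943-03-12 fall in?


Month: March (month 3)
Q1: Jan-Mar, Q2: Apr-Jun, Q3: Jul-Sep, Q4: Oct-Dec

Q1


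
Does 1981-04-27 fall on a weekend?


Anchor: Jan 1, 1981. With p = 1981 - 1 = 1980: (p + p//4 - p//100 + p//400) mod 7 = (1980 + 495 - 19 + 4) mod 7 = 2460 mod 7 = 3 -> Thursday (Mon=0 ... Sun=6)
Day of year: 117; offset = 116
Weekday index = (3 + 116) mod 7 = 0 -> Monday
Weekend days: Saturday, Sunday

No


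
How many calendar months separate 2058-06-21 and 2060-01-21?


From June 2058 to January 2060
2 years * 12 = 24 months, minus 5 months = 19

19 months


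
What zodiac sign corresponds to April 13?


Date: April 13
Conventional tropical zodiac dates: Aries from March 21 onward; Taurus starts April 20
April 13 falls within the Aries range

Aries


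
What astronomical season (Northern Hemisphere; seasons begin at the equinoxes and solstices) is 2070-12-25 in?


Date: December 25
Astronomical Winter (approx.; exact equinox/solstice day varies by year): December 21 to March 19
December 25 falls within the Winter window

Winter


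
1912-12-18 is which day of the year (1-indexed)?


Date: December 18, 1912
Days in months 1 through 11: 335
Plus 18 days in December

Day of year: 353


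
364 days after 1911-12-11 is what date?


Start: 1911-12-11, add 364 days
December 1911 has 31 days: 31 - 11 = 20 days to December 31 -> 344 left
January 1912 has 31 days -> 313 left
February 1912 has 29 days -> 284 left
March 1912 has 31 days -> 253 left
April 1912 has 30 days -> 223 left
May 1912 has 31 days -> 192 left
June 1912 has 30 days -> 162 left
July 1912 has 31 days -> 131 left
August 1912 has 31 days -> 100 left
September 1912 has 30 days -> 70 left
October 1912 has 31 days -> 39 left
November 1912 has 30 days -> 9 left
December 1912: 9 <= 31 -> lands on December 9

Result: 1912-12-09


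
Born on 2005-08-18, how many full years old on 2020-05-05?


Birth: 2005-08-18
Reference: 2020-05-05
Year difference: 2020 - 2005 = 15
Birthday not yet reached in 2020, subtract 1

14 years old


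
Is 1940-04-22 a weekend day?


Anchor: Jan 1, 1940. With p = 1940 - 1 = 1939: (p + p//4 - p//100 + p//400) mod 7 = (1939 + 484 - 19 + 4) mod 7 = 2408 mod 7 = 0 -> Monday (Mon=0 ... Sun=6)
Day of year: 113; offset = 112
Weekday index = (0 + 112) mod 7 = 0 -> Monday
Weekend days: Saturday, Sunday

No


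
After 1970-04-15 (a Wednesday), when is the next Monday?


Current: Wednesday
Target: Monday
Days ahead: 5

Next Monday: 1970-04-20


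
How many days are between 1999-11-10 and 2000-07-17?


From 1999-11-10 to 2000-07-17
1999-11-10: days before November = 31 + 28 + 31 + 30 + 31 + 30 + 31 + 31 + 30 + 31 = 304 (1999 is not a leap year); day of year = 304 + 10 = 314
2000-07-17: days before July = 31 + 29 + 31 + 30 + 31 + 30 = 182 (2000 is a leap year); day of year = 182 + 17 = 199
Rest of 1999: 365 - 314 = 51
Total = 51 + 199 = 250

250 days


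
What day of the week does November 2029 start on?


Target: November 1, 2029
Anchor: Jan 1, 2029. With p = 2029 - 1 = 2028: (p + p//4 - p//100 + p//400) mod 7 = (2028 + 507 - 20 + 5) mod 7 = 2520 mod 7 = 0 -> Monday (Mon=0 ... Sun=6)
Days before November (Jan-Oct): 304 days
Weekday index = (0 + 304) mod 7 = 3

Thursday


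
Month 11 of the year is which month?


Month 11 of 12

November


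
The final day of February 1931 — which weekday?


February 1931 has 28 days
Anchor: Jan 1, 1931. With p = 1931 - 1 = 1930: (p + p//4 - p//100 + p//400) mod 7 = (1930 + 482 - 19 + 4) mod 7 = 2397 mod 7 = 3 -> Thursday (Mon=0 ... Sun=6)
Days before February (Jan): 31; February 1 index = (3 + 31) mod 7 = 6 -> Sunday
Last day offset: 28 - 1 = 27 days
Weekday index = (6 + 27) mod 7 = 5

Saturday, February 28


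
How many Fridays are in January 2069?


January 2069 has 31 days
Anchor: Jan 1, 2069. With p = 2069 - 1 = 2068: (p + p//4 - p//100 + p//400) mod 7 = (2068 + 517 - 20 + 5) mod 7 = 2570 mod 7 = 1 -> Tuesday (Mon=0 ... Sun=6)
January 1 is the anchor itself -> Tuesday
First Friday is January 4
Fridays: 4, 11, 18, 25

4 Fridays


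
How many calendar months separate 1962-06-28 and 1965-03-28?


From June 1962 to March 1965
3 years * 12 = 36 months, minus 3 months = 33

33 months


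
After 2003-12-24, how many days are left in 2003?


Day of year: 358 of 365
Remaining = 365 - 358

7 days


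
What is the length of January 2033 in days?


January 2033

31 days


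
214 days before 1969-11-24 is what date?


Start: 1969-11-24, subtract 214 days
Back 24 days from November 24 reaches October 31, 1969 -> 190 left
October 1969 has 31 days -> back to September 30, 1969 -> 159 left
September 1969 has 30 days -> back to August 31, 1969 -> 129 left
August 1969 has 31 days -> back to July 31, 1969 -> 98 left
July 1969 has 31 days -> back to June 30, 1969 -> 67 left
June 1969 has 30 days -> back to May 31, 1969 -> 37 left
May 1969 has 31 days -> back to April 30, 1969 -> 6 left
April 1969: 30 - 6 = 24 -> lands on April 24

Result: 1969-04-24


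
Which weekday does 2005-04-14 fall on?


Date: April 14, 2005
Anchor: Jan 1, 2005. With p = 2005 - 1 = 2004: (p + p//4 - p//100 + p//400) mod 7 = (2004 + 501 - 20 + 5) mod 7 = 2490 mod 7 = 5 -> Saturday (Mon=0 ... Sun=6)
Days before April (Jan-Mar): 90; offset = 90 + 14 - 1 = 103
Weekday index = (5 + 103) mod 7 = 3

Day of the week: Thursday


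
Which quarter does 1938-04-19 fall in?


Month: April (month 4)
Q1: Jan-Mar, Q2: Apr-Jun, Q3: Jul-Sep, Q4: Oct-Dec

Q2


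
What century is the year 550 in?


Century = (year - 1) // 100 + 1
= (550 - 1) // 100 + 1
= 549 // 100 + 1
= 5 + 1

6th century


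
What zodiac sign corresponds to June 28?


Date: June 28
Conventional tropical zodiac dates: Cancer from June 21 onward; Leo starts July 23
June 28 falls within the Cancer range

Cancer


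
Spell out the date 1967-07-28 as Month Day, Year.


ISO 1967-07-28 parses as year=1967, month=07, day=28
Month 7 -> July

July 28, 1967


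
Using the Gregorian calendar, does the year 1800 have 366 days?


Gregorian leap year rule: divisible by 4, but not by 100, unless also by 400.
1800 is divisible by 100 but not 400 -> not a leap year

No


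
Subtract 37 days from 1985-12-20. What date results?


Start: 1985-12-20, subtract 37 days
Back 20 days from December 20 reaches November 30, 1985 -> 17 left
November 1985: 30 - 17 = 13 -> lands on November 13

Result: 1985-11-13


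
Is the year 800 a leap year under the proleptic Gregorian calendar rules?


Gregorian leap year rule: divisible by 4, but not by 100, unless also by 400.
800 is divisible by 400 -> leap year

Yes


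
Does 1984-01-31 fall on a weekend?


Anchor: Jan 1, 1984. With p = 1984 - 1 = 1983: (p + p//4 - p//100 + p//400) mod 7 = (1983 + 495 - 19 + 4) mod 7 = 2463 mod 7 = 6 -> Sunday (Mon=0 ... Sun=6)
Day of year: 31; offset = 30
Weekday index = (6 + 30) mod 7 = 1 -> Tuesday
Weekend days: Saturday, Sunday

No


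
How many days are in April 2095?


April 2095

30 days


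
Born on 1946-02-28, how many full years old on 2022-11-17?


Birth: 1946-02-28
Reference: 2022-11-17
Year difference: 2022 - 1946 = 76

76 years old


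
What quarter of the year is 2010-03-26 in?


Month: March (month 3)
Q1: Jan-Mar, Q2: Apr-Jun, Q3: Jul-Sep, Q4: Oct-Dec

Q1


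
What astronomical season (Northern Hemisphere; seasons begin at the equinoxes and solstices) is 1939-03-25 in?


Date: March 25
Astronomical Spring (approx.; exact equinox/solstice day varies by year): March 20 to June 20
March 25 falls within the Spring window

Spring


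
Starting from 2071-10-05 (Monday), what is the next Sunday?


Current: Monday
Target: Sunday
Days ahead: 6

Next Sunday: 2071-10-11


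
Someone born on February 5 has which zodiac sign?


Date: February 5
Conventional tropical zodiac dates: Aquarius from January 20 onward; Pisces starts February 19
February 5 falls within the Aquarius range

Aquarius


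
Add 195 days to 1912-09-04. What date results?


Start: 1912-09-04, add 195 days
September 1912 has 30 days: 30 - 4 = 26 days to September 30 -> 169 left
October 1912 has 31 days -> 138 left
November 1912 has 30 days -> 108 left
December 1912 has 31 days -> 77 left
January 1913 has 31 days -> 46 left
February 1913 has 28 days -> 18 left
March 1913: 18 <= 31 -> lands on March 18

Result: 1913-03-18


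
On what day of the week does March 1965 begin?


Target: March 1, 1965
Anchor: Jan 1, 1965. With p = 1965 - 1 = 1964: (p + p//4 - p//100 + p//400) mod 7 = (1964 + 491 - 19 + 4) mod 7 = 2440 mod 7 = 4 -> Friday (Mon=0 ... Sun=6)
Days before March (Jan-Feb): 59 days
Weekday index = (4 + 59) mod 7 = 0

Monday


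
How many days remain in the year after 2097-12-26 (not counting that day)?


Day of year: 360 of 365
Remaining = 365 - 360

5 days


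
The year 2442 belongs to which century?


Century = (year - 1) // 100 + 1
= (2442 - 1) // 100 + 1
= 2441 // 100 + 1
= 24 + 1

25th century


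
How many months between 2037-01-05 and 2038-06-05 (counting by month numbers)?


From January 2037 to June 2038
1 year * 12 = 12 months, plus 5 months = 17

17 months


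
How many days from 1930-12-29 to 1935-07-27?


From 1930-12-29 to 1935-07-27
1930-12-29: days before December = 31 + 28 + 31 + 30 + 31 + 30 + 31 + 31 + 30 + 31 + 30 = 334 (1930 is not a leap year); day of year = 334 + 29 = 363
1935-07-27: days before July = 31 + 28 + 31 + 30 + 31 + 30 = 181 (1935 is not a leap year); day of year = 181 + 27 = 208
Rest of 1930: 365 - 363 = 2
Full years 1931 (365), 1932 (366), 1933 (365), 1934 (365): 1461
Total = 2 + 1461 + 208 = 1671

1671 days


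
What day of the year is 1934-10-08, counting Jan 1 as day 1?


Date: October 8, 1934
Days in months 1 through 9: 273
Plus 8 days in October

Day of year: 281


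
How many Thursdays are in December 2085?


December 2085 has 31 days
Anchor: Jan 1, 2085. With p = 2085 - 1 = 2084: (p + p//4 - p//100 + p//400) mod 7 = (2084 + 521 - 20 + 5) mod 7 = 2590 mod 7 = 0 -> Monday (Mon=0 ... Sun=6)
Days before December (Jan-Nov): 334; December 1 index = (0 + 334) mod 7 = 5 -> Saturday
First Thursday is December 6
Thursdays: 6, 13, 20, 27

4 Thursdays


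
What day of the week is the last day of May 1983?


May 1983 has 31 days
Anchor: Jan 1, 1983. With p = 1983 - 1 = 1982: (p + p//4 - p//100 + p//400) mod 7 = (1982 + 495 - 19 + 4) mod 7 = 2462 mod 7 = 5 -> Saturday (Mon=0 ... Sun=6)
Days before May (Jan-Apr): 120; May 1 index = (5 + 120) mod 7 = 6 -> Sunday
Last day offset: 31 - 1 = 30 days
Weekday index = (6 + 30) mod 7 = 1

Tuesday, May 31


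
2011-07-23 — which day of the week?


Date: July 23, 2011
Anchor: Jan 1, 2011. With p = 2011 - 1 = 2010: (p + p//4 - p//100 + p//400) mod 7 = (2010 + 502 - 20 + 5) mod 7 = 2497 mod 7 = 5 -> Saturday (Mon=0 ... Sun=6)
Days before July (Jan-Jun): 181; offset = 181 + 23 - 1 = 203
Weekday index = (5 + 203) mod 7 = 5

Day of the week: Saturday


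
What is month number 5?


Month 5 of 12

May


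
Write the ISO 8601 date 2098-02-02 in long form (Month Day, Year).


ISO 2098-02-02 parses as year=2098, month=02, day=02
Month 2 -> February

February 2, 2098


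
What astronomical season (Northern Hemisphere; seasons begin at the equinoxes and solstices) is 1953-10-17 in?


Date: October 17
Astronomical Autumn (approx.; exact equinox/solstice day varies by year): September 22 to December 20
October 17 falls within the Autumn window

Autumn


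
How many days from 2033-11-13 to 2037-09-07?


From 2033-11-13 to 2037-09-07
2033-11-13: days before November = 31 + 28 + 31 + 30 + 31 + 30 + 31 + 31 + 30 + 31 = 304 (2033 is not a leap year); day of year = 304 + 13 = 317
2037-09-07: days before September = 31 + 28 + 31 + 30 + 31 + 30 + 31 + 31 = 243 (2037 is not a leap year); day of year = 243 + 7 = 250
Rest of 2033: 365 - 317 = 48
Full years 2034 (365), 2035 (365), 2036 (366): 1096
Total = 48 + 1096 + 250 = 1394

1394 days


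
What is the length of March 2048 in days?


March 2048

31 days


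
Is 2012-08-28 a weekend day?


Anchor: Jan 1, 2012. With p = 2012 - 1 = 2011: (p + p//4 - p//100 + p//400) mod 7 = (2011 + 502 - 20 + 5) mod 7 = 2498 mod 7 = 6 -> Sunday (Mon=0 ... Sun=6)
Day of year: 241; offset = 240
Weekday index = (6 + 240) mod 7 = 1 -> Tuesday
Weekend days: Saturday, Sunday

No


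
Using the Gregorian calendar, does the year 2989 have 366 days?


Gregorian leap year rule: divisible by 4, but not by 100, unless also by 400.
2989 is not divisible by 4 -> not a leap year

No


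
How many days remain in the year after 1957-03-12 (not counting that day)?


Day of year: 71 of 365
Remaining = 365 - 71

294 days


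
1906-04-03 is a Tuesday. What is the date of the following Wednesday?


Current: Tuesday
Target: Wednesday
Days ahead: 1

Next Wednesday: 1906-04-04


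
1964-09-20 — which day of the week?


Date: September 20, 1964
Anchor: Jan 1, 1964. With p = 1964 - 1 = 1963: (p + p//4 - p//100 + p//400) mod 7 = (1963 + 490 - 19 + 4) mod 7 = 2438 mod 7 = 2 -> Wednesday (Mon=0 ... Sun=6)
Days before September (Jan-Aug): 244; offset = 244 + 20 - 1 = 263
Weekday index = (2 + 263) mod 7 = 6

Day of the week: Sunday


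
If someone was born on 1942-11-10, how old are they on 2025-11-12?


Birth: 1942-11-10
Reference: 2025-11-12
Year difference: 2025 - 1942 = 83

83 years old


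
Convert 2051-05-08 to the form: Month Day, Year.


ISO 2051-05-08 parses as year=2051, month=05, day=08
Month 5 -> May

May 8, 2051


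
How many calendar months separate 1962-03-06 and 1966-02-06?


From March 1962 to February 1966
4 years * 12 = 48 months, minus 1 month = 47

47 months


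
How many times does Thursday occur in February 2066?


February 2066 has 28 days
Anchor: Jan 1, 2066. With p = 2066 - 1 = 2065: (p + p//4 - p//100 + p//400) mod 7 = (2065 + 516 - 20 + 5) mod 7 = 2566 mod 7 = 4 -> Friday (Mon=0 ... Sun=6)
Days before February (Jan): 31; February 1 index = (4 + 31) mod 7 = 0 -> Monday
First Thursday is February 4
Thursdays: 4, 11, 18, 25

4 Thursdays


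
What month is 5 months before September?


September is month 9
9 - 5 = 4

April


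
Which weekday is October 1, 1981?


Target: October 1, 1981
Anchor: Jan 1, 1981. With p = 1981 - 1 = 1980: (p + p//4 - p//100 + p//400) mod 7 = (1980 + 495 - 19 + 4) mod 7 = 2460 mod 7 = 3 -> Thursday (Mon=0 ... Sun=6)
Days before October (Jan-Sep): 273 days
Weekday index = (3 + 273) mod 7 = 3

Thursday


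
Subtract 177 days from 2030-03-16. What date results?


Start: 2030-03-16, subtract 177 days
Back 16 days from March 16 reaches February 28, 2030 -> 161 left
February 2030 has 28 days -> back to January 31, 2030 -> 133 left
January 2030 has 31 days -> back to December 31, 2029 -> 102 left
December 2029 has 31 days -> back to November 30, 2029 -> 71 left
November 2029 has 30 days -> back to October 31, 2029 -> 41 left
October 2029 has 31 days -> back to September 30, 2029 -> 10 left
September 2029: 30 - 10 = 20 -> lands on September 20

Result: 2029-09-20


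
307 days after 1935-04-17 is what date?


Start: 1935-04-17, add 307 days
April 1935 has 30 days: 30 - 17 = 13 days to April 30 -> 294 left
May 1935 has 31 days -> 263 left
June 1935 has 30 days -> 233 left
July 1935 has 31 days -> 202 left
August 1935 has 31 days -> 171 left
September 1935 has 30 days -> 141 left
October 1935 has 31 days -> 110 left
November 1935 has 30 days -> 80 left
December 1935 has 31 days -> 49 left
January 1936 has 31 days -> 18 left
February 1936: 18 <= 29 -> lands on February 18

Result: 1936-02-18


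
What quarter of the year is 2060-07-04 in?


Month: July (month 7)
Q1: Jan-Mar, Q2: Apr-Jun, Q3: Jul-Sep, Q4: Oct-Dec

Q3


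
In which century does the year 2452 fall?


Century = (year - 1) // 100 + 1
= (2452 - 1) // 100 + 1
= 2451 // 100 + 1
= 24 + 1

25th century


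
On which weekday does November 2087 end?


November 2087 has 30 days
Anchor: Jan 1, 2087. With p = 2087 - 1 = 2086: (p + p//4 - p//100 + p//400) mod 7 = (2086 + 521 - 20 + 5) mod 7 = 2592 mod 7 = 2 -> Wednesday (Mon=0 ... Sun=6)
Days before November (Jan-Oct): 304; November 1 index = (2 + 304) mod 7 = 5 -> Saturday
Last day offset: 30 - 1 = 29 days
Weekday index = (5 + 29) mod 7 = 6

Sunday, November 30


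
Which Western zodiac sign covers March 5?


Date: March 5
Conventional tropical zodiac dates: Pisces from February 19 onward; Aries starts March 21
March 5 falls within the Pisces range

Pisces


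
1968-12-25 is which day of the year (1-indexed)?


Date: December 25, 1968
Days in months 1 through 11: 335
Plus 25 days in December

Day of year: 360


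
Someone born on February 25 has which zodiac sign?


Date: February 25
Conventional tropical zodiac dates: Pisces from February 19 onward; Aries starts March 21
February 25 falls within the Pisces range

Pisces


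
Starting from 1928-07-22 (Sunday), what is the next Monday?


Current: Sunday
Target: Monday
Days ahead: 1

Next Monday: 1928-07-23


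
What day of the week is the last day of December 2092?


December 2092 has 31 days
Anchor: Jan 1, 2092. With p = 2092 - 1 = 2091: (p + p//4 - p//100 + p//400) mod 7 = (2091 + 522 - 20 + 5) mod 7 = 2598 mod 7 = 1 -> Tuesday (Mon=0 ... Sun=6)
Days before December (Jan-Nov): 335; December 1 index = (1 + 335) mod 7 = 0 -> Monday
Last day offset: 31 - 1 = 30 days
Weekday index = (0 + 30) mod 7 = 2

Wednesday, December 31


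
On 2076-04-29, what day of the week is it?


Date: April 29, 2076
Anchor: Jan 1, 2076. With p = 2076 - 1 = 2075: (p + p//4 - p//100 + p//400) mod 7 = (2075 + 518 - 20 + 5) mod 7 = 2578 mod 7 = 2 -> Wednesday (Mon=0 ... Sun=6)
Days before April (Jan-Mar): 91; offset = 91 + 29 - 1 = 119
Weekday index = (2 + 119) mod 7 = 2

Day of the week: Wednesday


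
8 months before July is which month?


July is month 7
7 - 8 = -1; wrap: -1 + 12 = 11

November


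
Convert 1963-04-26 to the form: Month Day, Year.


ISO 1963-04-26 parses as year=1963, month=04, day=26
Month 4 -> April

April 26, 1963


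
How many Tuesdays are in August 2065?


August 2065 has 31 days
Anchor: Jan 1, 2065. With p = 2065 - 1 = 2064: (p + p//4 - p//100 + p//400) mod 7 = (2064 + 516 - 20 + 5) mod 7 = 2565 mod 7 = 3 -> Thursday (Mon=0 ... Sun=6)
Days before August (Jan-Jul): 212; August 1 index = (3 + 212) mod 7 = 5 -> Saturday
First Tuesday is August 4
Tuesdays: 4, 11, 18, 25

4 Tuesdays


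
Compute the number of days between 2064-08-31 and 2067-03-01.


From 2064-08-31 to 2067-03-01
2064-08-31: days before August = 31 + 29 + 31 + 30 + 31 + 30 + 31 = 213 (2064 is a leap year); day of year = 213 + 31 = 244
2067-03-01: days before March = 31 + 28 = 59 (2067 is not a leap year); day of year = 59 + 1 = 60
Rest of 2064: 366 - 244 = 122
Full years 2065 (365), 2066 (365): 730
Total = 122 + 730 + 60 = 912

912 days


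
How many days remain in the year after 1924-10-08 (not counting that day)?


Day of year: 282 of 366
Remaining = 366 - 282

84 days


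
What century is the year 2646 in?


Century = (year - 1) // 100 + 1
= (2646 - 1) // 100 + 1
= 2645 // 100 + 1
= 26 + 1

27th century


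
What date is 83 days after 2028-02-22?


Start: 2028-02-22, add 83 days
February 2028 has 29 days: 29 - 22 = 7 days to February 29 -> 76 left
March 2028 has 31 days -> 45 left
April 2028 has 30 days -> 15 left
May 2028: 15 <= 31 -> lands on May 15

Result: 2028-05-15


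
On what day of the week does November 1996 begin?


Target: November 1, 1996
Anchor: Jan 1, 1996. With p = 1996 - 1 = 1995: (p + p//4 - p//100 + p//400) mod 7 = (1995 + 498 - 19 + 4) mod 7 = 2478 mod 7 = 0 -> Monday (Mon=0 ... Sun=6)
Days before November (Jan-Oct): 305 days
Weekday index = (0 + 305) mod 7 = 4

Friday


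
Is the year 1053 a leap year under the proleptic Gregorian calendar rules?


Gregorian leap year rule: divisible by 4, but not by 100, unless also by 400.
1053 is not divisible by 4 -> not a leap year

No


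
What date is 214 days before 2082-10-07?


Start: 2082-10-07, subtract 214 days
Back 7 days from October 7 reaches September 30, 2082 -> 207 left
September 2082 has 30 days -> back to August 31, 2082 -> 177 left
August 2082 has 31 days -> back to July 31, 2082 -> 146 left
July 2082 has 31 days -> back to June 30, 2082 -> 115 left
June 2082 has 30 days -> back to May 31, 2082 -> 85 left
May 2082 has 31 days -> back to April 30, 2082 -> 54 left
April 2082 has 30 days -> back to March 31, 2082 -> 24 left
March 2082: 31 - 24 = 7 -> lands on March 7

Result: 2082-03-07


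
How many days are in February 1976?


February 1976 (leap year: yes)

29 days


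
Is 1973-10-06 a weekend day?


Anchor: Jan 1, 1973. With p = 1973 - 1 = 1972: (p + p//4 - p//100 + p//400) mod 7 = (1972 + 493 - 19 + 4) mod 7 = 2450 mod 7 = 0 -> Monday (Mon=0 ... Sun=6)
Day of year: 279; offset = 278
Weekday index = (0 + 278) mod 7 = 5 -> Saturday
Weekend days: Saturday, Sunday

Yes


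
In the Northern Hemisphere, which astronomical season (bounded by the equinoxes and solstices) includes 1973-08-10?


Date: August 10
Astronomical Summer (approx.; exact equinox/solstice day varies by year): June 21 to September 21
August 10 falls within the Summer window

Summer


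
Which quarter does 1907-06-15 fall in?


Month: June (month 6)
Q1: Jan-Mar, Q2: Apr-Jun, Q3: Jul-Sep, Q4: Oct-Dec

Q2


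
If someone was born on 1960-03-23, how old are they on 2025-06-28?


Birth: 1960-03-23
Reference: 2025-06-28
Year difference: 2025 - 1960 = 65

65 years old


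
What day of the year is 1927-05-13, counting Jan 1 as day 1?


Date: May 13, 1927
Days in months 1 through 4: 120
Plus 13 days in May

Day of year: 133


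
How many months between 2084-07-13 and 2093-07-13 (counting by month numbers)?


From July 2084 to July 2093
9 years * 12 = 108 months = 108

108 months


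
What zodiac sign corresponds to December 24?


Date: December 24
Conventional tropical zodiac dates: Capricorn from December 22 onward; Aquarius starts January 20
December 24 falls within the Capricorn range

Capricorn


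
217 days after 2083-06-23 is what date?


Start: 2083-06-23, add 217 days
June 2083 has 30 days: 30 - 23 = 7 days to June 30 -> 210 left
July 2083 has 31 days -> 179 left
August 2083 has 31 days -> 148 left
September 2083 has 30 days -> 118 left
October 2083 has 31 days -> 87 left
November 2083 has 30 days -> 57 left
December 2083 has 31 days -> 26 left
January 2084: 26 <= 31 -> lands on January 26

Result: 2084-01-26


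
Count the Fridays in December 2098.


December 2098 has 31 days
Anchor: Jan 1, 2098. With p = 2098 - 1 = 2097: (p + p//4 - p//100 + p//400) mod 7 = (2097 + 524 - 20 + 5) mod 7 = 2606 mod 7 = 2 -> Wednesday (Mon=0 ... Sun=6)
Days before December (Jan-Nov): 334; December 1 index = (2 + 334) mod 7 = 0 -> Monday
First Friday is December 5
Fridays: 5, 12, 19, 26

4 Fridays
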